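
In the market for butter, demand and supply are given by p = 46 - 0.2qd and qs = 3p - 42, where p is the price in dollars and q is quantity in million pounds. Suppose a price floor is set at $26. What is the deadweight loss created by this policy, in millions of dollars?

0

Rearranging demand gives qd = 230 - 5p. Without the control the market clears where 230 - 5p = 3p - 42, i.e. p* = 34 and q* = 60.
The floor of 26 is below the equilibrium price 34, so it is not binding; the market clears at p* = 34, q* = 60.
Since the control does not bind, no trades are prevented and deadweight loss is zero.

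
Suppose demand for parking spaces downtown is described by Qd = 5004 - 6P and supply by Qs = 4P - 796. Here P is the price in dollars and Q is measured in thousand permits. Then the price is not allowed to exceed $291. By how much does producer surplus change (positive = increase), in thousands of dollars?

Equilibrium: 5004 - 6P = 4P - 796, so 5800 = 10P and P* = 580, Q* = 1524.
Because the ceiling (291) lies below the market-clearing price, it is binding.
At P = 291: Qd = 5004 - 6·291 = 3258 and Qs = 4·291 - 796 = 368.
Producer surplus without the control is ½ · (580 - 199) · 1524 = 290322.
With the ceiling, producers sell 368 units at 291, so PS = ½ · (291 - 199) · 368 = 16928.
Change in producer surplus = 16928 - 290322 = -273394.

-273394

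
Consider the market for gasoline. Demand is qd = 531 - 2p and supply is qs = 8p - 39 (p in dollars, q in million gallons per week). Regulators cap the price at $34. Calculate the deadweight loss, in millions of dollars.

10580

In a free market, 531 - 2p = 8p - 39 gives the equilibrium p* = 57, q* = 417.
The ceiling of 34 is below the equilibrium price 57, so it binds.
At p = 34: qd = 531 - 2·34 = 463 and qs = 8·34 - 39 = 233.
Quantity traded falls to 233. At q = 233 the demand price is (531 - 233)/2 = 149 and the supply price is (39 + 233)/8 = 34.
Deadweight loss = ½ · (149 - 34) · (417 - 233) = ½ · 115 · 184 = 10580.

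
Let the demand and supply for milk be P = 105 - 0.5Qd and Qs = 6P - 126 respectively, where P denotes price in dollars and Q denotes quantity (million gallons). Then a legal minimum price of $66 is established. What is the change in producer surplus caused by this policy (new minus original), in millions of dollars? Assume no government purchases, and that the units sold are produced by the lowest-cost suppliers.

Rearranging demand gives Qd = 210 - 2P. Equilibrium: 210 - 2P = 6P - 126, so 336 = 8P and P* = 42, Q* = 126.
Since 66 > 42, the floor is binding.
At P = 66: Qd = 210 - 2·66 = 78 and Qs = 6·66 - 126 = 270.
Producer surplus without the control is ½ · (42 - 21) · 126 = 1323.
With the floor, 78 units are sold at 66. The supply price at Q = 78 is 34, so PS = ½ · [(66 - 21) + (66 - 34)] · 78 = 3003.
Change in producer surplus = 3003 - 1323 = 1680.

1680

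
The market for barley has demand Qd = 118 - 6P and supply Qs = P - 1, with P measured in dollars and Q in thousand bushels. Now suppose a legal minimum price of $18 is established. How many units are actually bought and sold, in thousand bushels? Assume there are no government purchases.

Setting quantity demanded equal to quantity supplied, 118 - 6P = P - 1, gives P* = 17 and Q* = 16.
Since 18 > 17, the floor is binding.
At P = 18: Qd = 118 - 6·18 = 10 and Qs = 18 - 1 = 17.
The quantity actually transacted is the short side, demand: 10.

10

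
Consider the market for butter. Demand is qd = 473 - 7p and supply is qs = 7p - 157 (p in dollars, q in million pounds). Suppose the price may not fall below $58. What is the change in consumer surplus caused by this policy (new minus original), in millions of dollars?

Equilibrium: 473 - 7p = 7p - 157, so 630 = 14p and p* = 45, q* = 158.
The floor of 58 is above the equilibrium price 45, so it binds.
At p = 58: qd = 473 - 7·58 = 67 and qs = 7·58 - 157 = 249.
Consumer surplus without the control is ½ · (473/7 - 45) · 158 = 12482/7.
With the floor, consumers buy 67 units at 58, so CS = ½ · (473/7 - 58) · 67 = 4489/14.
Change in consumer surplus = 4489/14 - 12482/7 = -1462.5.

-1462.5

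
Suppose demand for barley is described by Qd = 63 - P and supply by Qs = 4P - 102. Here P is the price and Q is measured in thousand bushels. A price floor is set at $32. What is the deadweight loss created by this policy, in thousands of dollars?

In a free market, 63 - P = 4P - 102 gives the equilibrium P* = 33, Q* = 30.
The floor of 32 is below the equilibrium price 33, so it is not binding; the market clears at P* = 33, Q* = 30.
Since the control does not bind, no trades are prevented and deadweight loss is zero.

0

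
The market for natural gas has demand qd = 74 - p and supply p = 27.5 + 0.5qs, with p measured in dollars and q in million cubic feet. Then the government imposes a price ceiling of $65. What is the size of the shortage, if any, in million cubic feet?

0

Rearranging supply gives qs = 2p - 55. Setting quantity demanded equal to quantity supplied, 74 - p = 2p - 55, gives p* = 43 and q* = 31.
Since 65 is above p* = 43, the ceiling does not bind and the free-market outcome prevails.
Since the control does not bind, there is no shortage.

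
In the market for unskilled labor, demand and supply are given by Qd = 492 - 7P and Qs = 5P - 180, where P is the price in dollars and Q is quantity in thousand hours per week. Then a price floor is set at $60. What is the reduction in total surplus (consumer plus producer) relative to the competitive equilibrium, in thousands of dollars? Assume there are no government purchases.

134.4

In a free market, 492 - 7P = 5P - 180 gives the equilibrium P* = 56, Q* = 100.
The floor of 60 is above the equilibrium price 56, so it binds.
At P = 60: Qd = 492 - 7·60 = 72 and Qs = 5·60 - 180 = 120.
Quantity traded falls to 72. At Q = 72 the demand price is (492 - 72)/7 = 60 and the supply price is (180 + 72)/5 = 50.4.
Deadweight loss = ½ · (60 - 50.4) · (100 - 72) = ½ · 9.6 · 28 = 134.4.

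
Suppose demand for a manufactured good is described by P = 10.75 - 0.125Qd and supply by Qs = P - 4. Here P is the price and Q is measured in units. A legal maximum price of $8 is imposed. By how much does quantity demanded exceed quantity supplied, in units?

Rearranging demand gives Qd = 86 - 8P. Without the control the market clears where 86 - 8P = P - 4, i.e. P* = 10 and Q* = 6.
Since 8 < 10, the ceiling is binding.
At P = 8: Qd = 86 - 8·8 = 22 and Qs = 8 - 4 = 4.
Shortage = Qd - Qs = 22 - 4 = 18.

18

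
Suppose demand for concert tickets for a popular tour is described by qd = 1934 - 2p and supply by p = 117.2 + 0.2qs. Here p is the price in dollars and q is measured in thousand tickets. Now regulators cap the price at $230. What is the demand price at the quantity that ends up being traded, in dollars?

685

Rearranging supply gives qs = 5p - 586. In a free market, 1934 - 2p = 5p - 586 gives the equilibrium p* = 360, q* = 1214.
Since 230 < 360, the ceiling is binding.
At p = 230: qd = 1934 - 2·230 = 1474 and qs = 5·230 - 586 = 564.
Only 564 units reach the market. On the demand curve, the marginal buyer's willingness to pay at q = 564 is (1934 - 564)/2 = 685.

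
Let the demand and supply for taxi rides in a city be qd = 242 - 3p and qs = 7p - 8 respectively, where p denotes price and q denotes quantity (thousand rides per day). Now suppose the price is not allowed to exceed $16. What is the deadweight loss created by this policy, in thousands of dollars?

945

Equilibrium: 242 - 3p = 7p - 8, so 250 = 10p and p* = 25, q* = 167.
Since 16 < 25, the ceiling is binding.
At p = 16: qd = 242 - 3·16 = 194 and qs = 7·16 - 8 = 104.
Quantity traded falls to 104. At q = 104 the demand price is (242 - 104)/3 = 46 and the supply price is (8 + 104)/7 = 16.
Deadweight loss = ½ · (46 - 16) · (167 - 104) = ½ · 30 · 63 = 945.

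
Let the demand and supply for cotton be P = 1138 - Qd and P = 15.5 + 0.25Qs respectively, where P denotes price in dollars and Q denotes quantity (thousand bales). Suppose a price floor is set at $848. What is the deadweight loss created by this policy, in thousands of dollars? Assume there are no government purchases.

231040

Rearranging demand gives Qd = 1138 - P; rearranging supply gives Qs = 4P - 62. Setting quantity demanded equal to quantity supplied, 1138 - P = 4P - 62, gives P* = 240 and Q* = 898.
The floor of 848 is above the equilibrium price 240, so it binds.
At P = 848: Qd = 1138 - 848 = 290 and Qs = 4·848 - 62 = 3330.
Quantity traded falls to 290. At Q = 290 the demand price is 1138 - 290 = 848 and the supply price is (62 + 290)/4 = 88.
Deadweight loss = ½ · (848 - 88) · (898 - 290) = ½ · 760 · 608 = 231040.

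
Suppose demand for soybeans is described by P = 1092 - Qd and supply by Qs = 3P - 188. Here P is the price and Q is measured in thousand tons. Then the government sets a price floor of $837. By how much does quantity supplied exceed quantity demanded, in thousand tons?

2068

Rearranging demand gives Qd = 1092 - P. In a free market, 1092 - P = 3P - 188 gives the equilibrium P* = 320, Q* = 772.
Because the floor (837) lies above the market-clearing price, it is binding.
At P = 837: Qd = 1092 - 837 = 255 and Qs = 3·837 - 188 = 2323.
Surplus = Qs - Qd = 2323 - 255 = 2068.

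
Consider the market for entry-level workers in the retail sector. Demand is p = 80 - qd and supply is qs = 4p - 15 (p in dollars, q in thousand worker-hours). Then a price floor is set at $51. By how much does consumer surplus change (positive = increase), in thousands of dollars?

Rearranging demand gives qd = 80 - p. In a free market, 80 - p = 4p - 15 gives the equilibrium p* = 19, q* = 61.
Since 51 > 19, the floor is binding.
At p = 51: qd = 80 - 51 = 29 and qs = 4·51 - 15 = 189.
Consumer surplus without the control is ½ · (80 - 19) · 61 = 1860.5.
With the floor, consumers buy 29 units at 51, so CS = ½ · (80 - 51) · 29 = 420.5.
Change in consumer surplus = 420.5 - 1860.5 = -1440.

-1440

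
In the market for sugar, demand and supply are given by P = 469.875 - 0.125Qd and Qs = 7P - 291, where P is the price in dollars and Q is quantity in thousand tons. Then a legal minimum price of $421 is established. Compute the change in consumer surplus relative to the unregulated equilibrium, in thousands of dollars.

Rearranging demand gives Qd = 3759 - 8P. Setting quantity demanded equal to quantity supplied, 3759 - 8P = 7P - 291, gives P* = 270 and Q* = 1599.
Because the floor (421) lies above the market-clearing price, it is binding.
At P = 421: Qd = 3759 - 8·421 = 391 and Qs = 7·421 - 291 = 2656.
Consumer surplus without the control is ½ · (469.875 - 270) · 1599 = 159800.0625.
With the floor, consumers buy 391 units at 421, so CS = ½ · (469.875 - 421) · 391 = 9555.0625.
Change in consumer surplus = 9555.0625 - 159800.0625 = -150245.

-150245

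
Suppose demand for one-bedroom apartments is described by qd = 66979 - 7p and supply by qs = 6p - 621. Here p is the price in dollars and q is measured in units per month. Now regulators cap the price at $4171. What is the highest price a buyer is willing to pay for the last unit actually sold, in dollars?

Setting quantity demanded equal to quantity supplied, 66979 - 7p = 6p - 621, gives p* = 5200 and q* = 30579.
Since 4171 < 5200, the ceiling is binding.
At p = 4171: qd = 66979 - 7·4171 = 37782 and qs = 6·4171 - 621 = 24405.
Only 24405 units reach the market. On the demand curve, the marginal buyer's willingness to pay at q = 24405 is (66979 - 24405)/7 = 6082.

6082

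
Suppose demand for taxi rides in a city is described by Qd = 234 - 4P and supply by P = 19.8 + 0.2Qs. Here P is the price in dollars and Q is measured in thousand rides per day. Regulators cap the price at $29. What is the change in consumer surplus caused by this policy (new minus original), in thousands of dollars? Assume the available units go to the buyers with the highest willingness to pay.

168

Rearranging supply gives Qs = 5P - 99. Equilibrium: 234 - 4P = 5P - 99, so 333 = 9P and P* = 37, Q* = 86.
Because the ceiling (29) lies below the market-clearing price, it is binding.
At P = 29: Qd = 234 - 4·29 = 118 and Qs = 5·29 - 99 = 46.
Consumer surplus without the control is ½ · (58.5 - 37) · 86 = 924.5.
With the ceiling, 46 units are sold at 29 (assume they go to the highest-value buyers). The demand price at Q = 46 is 47, so CS = ½ · [(58.5 - 29) + (47 - 29)] · 46 = 1092.5.
Change in consumer surplus = 1092.5 - 924.5 = 168.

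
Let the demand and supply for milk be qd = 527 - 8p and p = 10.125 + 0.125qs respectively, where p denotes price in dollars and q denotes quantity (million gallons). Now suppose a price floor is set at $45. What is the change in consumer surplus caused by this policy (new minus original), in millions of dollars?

-1365

Rearranging supply gives qs = 8p - 81. Setting quantity demanded equal to quantity supplied, 527 - 8p = 8p - 81, gives p* = 38 and q* = 223.
The floor of 45 is above the equilibrium price 38, so it binds.
At p = 45: qd = 527 - 8·45 = 167 and qs = 8·45 - 81 = 279.
Consumer surplus without the control is ½ · (65.875 - 38) · 223 = 3108.0625.
With the floor, consumers buy 167 units at 45, so CS = ½ · (65.875 - 45) · 167 = 1743.0625.
Change in consumer surplus = 1743.0625 - 3108.0625 = -1365.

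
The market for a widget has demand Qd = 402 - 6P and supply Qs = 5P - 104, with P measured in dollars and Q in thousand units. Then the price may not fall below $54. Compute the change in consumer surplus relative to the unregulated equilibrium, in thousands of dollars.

In a free market, 402 - 6P = 5P - 104 gives the equilibrium P* = 46, Q* = 126.
Because the floor (54) lies above the market-clearing price, it is binding.
At P = 54: Qd = 402 - 6·54 = 78 and Qs = 5·54 - 104 = 166.
Consumer surplus without the control is ½ · (67 - 46) · 126 = 1323.
With the floor, consumers buy 78 units at 54, so CS = ½ · (67 - 54) · 78 = 507.
Change in consumer surplus = 507 - 1323 = -816.

-816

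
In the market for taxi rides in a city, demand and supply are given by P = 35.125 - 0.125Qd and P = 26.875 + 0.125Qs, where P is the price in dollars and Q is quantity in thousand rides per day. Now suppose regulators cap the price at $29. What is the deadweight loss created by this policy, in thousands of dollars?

32

Rearranging demand gives Qd = 281 - 8P; rearranging supply gives Qs = 8P - 215. Without the control the market clears where 281 - 8P = 8P - 215, i.e. P* = 31 and Q* = 33.
The ceiling of 29 is below the equilibrium price 31, so it binds.
At P = 29: Qd = 281 - 8·29 = 49 and Qs = 8·29 - 215 = 17.
Quantity traded falls to 17. At Q = 17 the demand price is (281 - 17)/8 = 33 and the supply price is (215 + 17)/8 = 29.
Deadweight loss = ½ · (33 - 29) · (33 - 17) = ½ · 4 · 16 = 32.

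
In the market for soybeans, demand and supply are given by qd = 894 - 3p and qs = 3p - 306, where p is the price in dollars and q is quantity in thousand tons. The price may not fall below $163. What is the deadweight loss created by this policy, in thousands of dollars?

In a free market, 894 - 3p = 3p - 306 gives the equilibrium p* = 200, q* = 294.
The floor of 163 is below the equilibrium price 200, so it is not binding; the market clears at p* = 200, q* = 294.
Since the control does not bind, no trades are prevented and deadweight loss is zero.

0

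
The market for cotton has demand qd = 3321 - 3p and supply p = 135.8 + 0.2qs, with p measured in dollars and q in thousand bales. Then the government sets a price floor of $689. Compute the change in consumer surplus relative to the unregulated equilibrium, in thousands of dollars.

Rearranging supply gives qs = 5p - 679. Without the control the market clears where 3321 - 3p = 5p - 679, i.e. p* = 500 and q* = 1821.
Because the floor (689) lies above the market-clearing price, it is binding.
At p = 689: qd = 3321 - 3·689 = 1254 and qs = 5·689 - 679 = 2766.
Consumer surplus without the control is ½ · (1107 - 500) · 1821 = 552673.5.
With the floor, consumers buy 1254 units at 689, so CS = ½ · (1107 - 689) · 1254 = 262086.
Change in consumer surplus = 262086 - 552673.5 = -290587.5.

-290587.5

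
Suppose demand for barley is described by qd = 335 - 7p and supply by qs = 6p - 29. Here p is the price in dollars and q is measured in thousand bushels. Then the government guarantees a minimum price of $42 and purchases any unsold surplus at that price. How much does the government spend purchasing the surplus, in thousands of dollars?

7644

Setting quantity demanded equal to quantity supplied, 335 - 7p = 6p - 29, gives p* = 28 and q* = 139.
Since 42 > 28, the floor is binding.
At p = 42: qd = 335 - 7·42 = 41 and qs = 6·42 - 29 = 223.
Surplus = qs - qd = 182.
Government expenditure = surplus × support price = 182 × 42 = 7644.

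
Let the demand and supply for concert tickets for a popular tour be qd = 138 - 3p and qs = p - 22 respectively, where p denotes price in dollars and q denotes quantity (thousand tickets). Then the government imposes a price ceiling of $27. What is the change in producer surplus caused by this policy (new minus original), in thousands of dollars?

-149.5

Without the control the market clears where 138 - 3p = p - 22, i.e. p* = 40 and q* = 18.
Because the ceiling (27) lies below the market-clearing price, it is binding.
At p = 27: qd = 138 - 3·27 = 57 and qs = 27 - 22 = 5.
Producer surplus without the control is ½ · (40 - 22) · 18 = 162.
With the ceiling, producers sell 5 units at 27, so PS = ½ · (27 - 22) · 5 = 12.5.
Change in producer surplus = 12.5 - 162 = -149.5.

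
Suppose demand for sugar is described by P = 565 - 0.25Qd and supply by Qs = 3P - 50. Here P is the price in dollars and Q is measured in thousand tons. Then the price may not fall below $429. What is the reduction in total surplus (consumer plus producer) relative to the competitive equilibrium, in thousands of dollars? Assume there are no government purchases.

45738

Rearranging demand gives Qd = 2260 - 4P. Without the control the market clears where 2260 - 4P = 3P - 50, i.e. P* = 330 and Q* = 940.
The floor of 429 is above the equilibrium price 330, so it binds.
At P = 429: Qd = 2260 - 4·429 = 544 and Qs = 3·429 - 50 = 1237.
Quantity traded falls to 544. At Q = 544 the demand price is (2260 - 544)/4 = 429 and the supply price is (50 + 544)/3 = 198.
Deadweight loss = ½ · (429 - 198) · (940 - 544) = ½ · 231 · 396 = 45738.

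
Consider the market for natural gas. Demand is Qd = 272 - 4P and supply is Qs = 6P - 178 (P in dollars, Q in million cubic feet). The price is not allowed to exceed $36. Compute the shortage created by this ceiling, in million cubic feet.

90

Equilibrium: 272 - 4P = 6P - 178, so 450 = 10P and P* = 45, Q* = 92.
Because the ceiling (36) lies below the market-clearing price, it is binding.
At P = 36: Qd = 272 - 4·36 = 128 and Qs = 6·36 - 178 = 38.
Shortage = Qd - Qs = 128 - 38 = 90.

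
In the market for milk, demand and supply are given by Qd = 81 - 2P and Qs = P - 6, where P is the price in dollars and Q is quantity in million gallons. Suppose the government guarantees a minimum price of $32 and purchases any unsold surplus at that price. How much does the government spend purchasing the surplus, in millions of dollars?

288

Setting quantity demanded equal to quantity supplied, 81 - 2P = P - 6, gives P* = 29 and Q* = 23.
The floor of 32 is above the equilibrium price 29, so it binds.
At P = 32: Qd = 81 - 2·32 = 17 and Qs = 32 - 6 = 26.
Surplus = Qs - Qd = 9.
Government expenditure = surplus × support price = 9 × 32 = 288.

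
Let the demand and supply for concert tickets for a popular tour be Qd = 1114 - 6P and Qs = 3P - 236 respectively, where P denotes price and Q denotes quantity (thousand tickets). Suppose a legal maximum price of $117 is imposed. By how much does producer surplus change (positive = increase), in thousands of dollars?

Setting quantity demanded equal to quantity supplied, 1114 - 6P = 3P - 236, gives P* = 150 and Q* = 214.
Because the ceiling (117) lies below the market-clearing price, it is binding.
At P = 117: Qd = 1114 - 6·117 = 412 and Qs = 3·117 - 236 = 115.
Producer surplus without the control is ½ · (150 - 236/3) · 214 = 22898/3.
With the ceiling, producers sell 115 units at 117, so PS = ½ · (117 - 236/3) · 115 = 13225/6.
Change in producer surplus = 13225/6 - 22898/3 = -5428.5.

-5428.5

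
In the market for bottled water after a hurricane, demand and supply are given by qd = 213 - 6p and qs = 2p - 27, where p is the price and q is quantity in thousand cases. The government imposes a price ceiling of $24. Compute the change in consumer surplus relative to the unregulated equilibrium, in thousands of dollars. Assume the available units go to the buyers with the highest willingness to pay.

In a free market, 213 - 6p = 2p - 27 gives the equilibrium p* = 30, q* = 33.
The ceiling of 24 is below the equilibrium price 30, so it binds.
At p = 24: qd = 213 - 6·24 = 69 and qs = 2·24 - 27 = 21.
Consumer surplus without the control is ½ · (35.5 - 30) · 33 = 90.75.
With the ceiling, 21 units are sold at 24 (assume they go to the highest-value buyers). The demand price at q = 21 is 32, so CS = ½ · [(35.5 - 24) + (32 - 24)] · 21 = 204.75.
Change in consumer surplus = 204.75 - 90.75 = 114.

114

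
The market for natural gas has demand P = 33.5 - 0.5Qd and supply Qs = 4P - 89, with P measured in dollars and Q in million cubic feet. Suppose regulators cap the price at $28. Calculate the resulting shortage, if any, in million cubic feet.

0

Rearranging demand gives Qd = 67 - 2P. Equilibrium: 67 - 2P = 4P - 89, so 156 = 6P and P* = 26, Q* = 15.
Since 28 is above P* = 26, the ceiling does not bind and the free-market outcome prevails.
Since the control does not bind, there is no shortage.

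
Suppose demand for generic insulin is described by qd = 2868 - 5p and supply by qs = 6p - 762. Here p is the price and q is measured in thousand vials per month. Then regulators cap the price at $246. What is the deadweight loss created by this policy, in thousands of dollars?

Without the control the market clears where 2868 - 5p = 6p - 762, i.e. p* = 330 and q* = 1218.
The ceiling of 246 is below the equilibrium price 330, so it binds.
At p = 246: qd = 2868 - 5·246 = 1638 and qs = 6·246 - 762 = 714.
Quantity traded falls to 714. At q = 714 the demand price is (2868 - 714)/5 = 430.8 and the supply price is (762 + 714)/6 = 246.
Deadweight loss = ½ · (430.8 - 246) · (1218 - 714) = ½ · 184.8 · 504 = 46569.6.

46569.6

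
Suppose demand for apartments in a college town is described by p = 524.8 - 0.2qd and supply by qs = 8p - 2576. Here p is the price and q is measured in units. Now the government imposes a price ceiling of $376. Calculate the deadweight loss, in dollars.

5990.4

Rearranging demand gives qd = 2624 - 5p. Equilibrium: 2624 - 5p = 8p - 2576, so 5200 = 13p and p* = 400, q* = 624.
The ceiling of 376 is below the equilibrium price 400, so it binds.
At p = 376: qd = 2624 - 5·376 = 744 and qs = 8·376 - 2576 = 432.
Quantity traded falls to 432. At q = 432 the demand price is (2624 - 432)/5 = 438.4 and the supply price is (2576 + 432)/8 = 376.
Deadweight loss = ½ · (438.4 - 376) · (624 - 432) = ½ · 62.4 · 192 = 5990.4.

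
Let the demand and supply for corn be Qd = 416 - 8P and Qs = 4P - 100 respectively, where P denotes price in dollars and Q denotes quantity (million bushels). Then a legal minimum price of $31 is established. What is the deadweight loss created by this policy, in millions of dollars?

Without the control the market clears where 416 - 8P = 4P - 100, i.e. P* = 43 and Q* = 72.
The floor of 31 is below the equilibrium price 43, so it is not binding; the market clears at P* = 43, Q* = 72.
Since the control does not bind, no trades are prevented and deadweight loss is zero.

0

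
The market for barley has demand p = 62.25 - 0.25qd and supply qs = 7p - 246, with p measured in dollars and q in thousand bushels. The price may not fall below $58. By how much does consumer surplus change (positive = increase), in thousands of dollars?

Rearranging demand gives qd = 249 - 4p. Equilibrium: 249 - 4p = 7p - 246, so 495 = 11p and p* = 45, q* = 69.
Since 58 > 45, the floor is binding.
At p = 58: qd = 249 - 4·58 = 17 and qs = 7·58 - 246 = 160.
Consumer surplus without the control is ½ · (62.25 - 45) · 69 = 595.125.
With the floor, consumers buy 17 units at 58, so CS = ½ · (62.25 - 58) · 17 = 36.125.
Change in consumer surplus = 36.125 - 595.125 = -559.

-559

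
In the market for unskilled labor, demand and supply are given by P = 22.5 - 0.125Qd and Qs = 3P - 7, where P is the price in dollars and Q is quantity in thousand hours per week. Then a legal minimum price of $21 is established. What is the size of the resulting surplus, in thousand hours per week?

Rearranging demand gives Qd = 180 - 8P. Setting quantity demanded equal to quantity supplied, 180 - 8P = 3P - 7, gives P* = 17 and Q* = 44.
The floor of 21 is above the equilibrium price 17, so it binds.
At P = 21: Qd = 180 - 8·21 = 12 and Qs = 3·21 - 7 = 56.
Surplus = Qs - Qd = 56 - 12 = 44.

44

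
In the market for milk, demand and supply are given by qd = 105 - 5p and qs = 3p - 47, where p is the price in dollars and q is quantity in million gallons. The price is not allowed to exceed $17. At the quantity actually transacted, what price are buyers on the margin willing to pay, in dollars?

20.2

In a free market, 105 - 5p = 3p - 47 gives the equilibrium p* = 19, q* = 10.
The ceiling of 17 is below the equilibrium price 19, so it binds.
At p = 17: qd = 105 - 5·17 = 20 and qs = 3·17 - 47 = 4.
Only 4 units reach the market. On the demand curve, the marginal buyer's willingness to pay at q = 4 is (105 - 4)/5 = 20.2.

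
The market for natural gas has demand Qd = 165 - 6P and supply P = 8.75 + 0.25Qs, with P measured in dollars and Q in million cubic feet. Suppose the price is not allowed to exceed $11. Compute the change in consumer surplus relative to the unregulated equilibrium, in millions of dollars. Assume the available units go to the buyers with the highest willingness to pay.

Rearranging supply gives Qs = 4P - 35. Setting quantity demanded equal to quantity supplied, 165 - 6P = 4P - 35, gives P* = 20 and Q* = 45.
The ceiling of 11 is below the equilibrium price 20, so it binds.
At P = 11: Qd = 165 - 6·11 = 99 and Qs = 4·11 - 35 = 9.
Consumer surplus without the control is ½ · (27.5 - 20) · 45 = 168.75.
With the ceiling, 9 units are sold at 11 (assume they go to the highest-value buyers). The demand price at Q = 9 is 26, so CS = ½ · [(27.5 - 11) + (26 - 11)] · 9 = 141.75.
Change in consumer surplus = 141.75 - 168.75 = -27.

-27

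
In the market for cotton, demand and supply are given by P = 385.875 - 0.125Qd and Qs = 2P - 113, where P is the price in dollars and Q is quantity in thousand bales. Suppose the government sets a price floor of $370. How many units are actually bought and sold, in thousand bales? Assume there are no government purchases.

127

Rearranging demand gives Qd = 3087 - 8P. In a free market, 3087 - 8P = 2P - 113 gives the equilibrium P* = 320, Q* = 527.
Because the floor (370) lies above the market-clearing price, it is binding.
At P = 370: Qd = 3087 - 8·370 = 127 and Qs = 2·370 - 113 = 627.
The quantity actually transacted is the short side, demand: 127.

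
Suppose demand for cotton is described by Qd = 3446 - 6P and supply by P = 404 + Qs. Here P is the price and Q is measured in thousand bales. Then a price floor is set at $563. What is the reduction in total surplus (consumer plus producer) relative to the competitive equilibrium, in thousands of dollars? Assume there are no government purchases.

Rearranging supply gives Qs = P - 404. Without the control the market clears where 3446 - 6P = P - 404, i.e. P* = 550 and Q* = 146.
Because the floor (563) lies above the market-clearing price, it is binding.
At P = 563: Qd = 3446 - 6·563 = 68 and Qs = 563 - 404 = 159.
Quantity traded falls to 68. At Q = 68 the demand price is (3446 - 68)/6 = 563 and the supply price is 404 + 68 = 472.
Deadweight loss = ½ · (563 - 472) · (146 - 68) = ½ · 91 · 78 = 3549.

3549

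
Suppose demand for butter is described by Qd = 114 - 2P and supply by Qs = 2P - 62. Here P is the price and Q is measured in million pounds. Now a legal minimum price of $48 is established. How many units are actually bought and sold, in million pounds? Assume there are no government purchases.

18

Without the control the market clears where 114 - 2P = 2P - 62, i.e. P* = 44 and Q* = 26.
The floor of 48 is above the equilibrium price 44, so it binds.
At P = 48: Qd = 114 - 2·48 = 18 and Qs = 2·48 - 62 = 34.
The quantity actually transacted is the short side, demand: 18.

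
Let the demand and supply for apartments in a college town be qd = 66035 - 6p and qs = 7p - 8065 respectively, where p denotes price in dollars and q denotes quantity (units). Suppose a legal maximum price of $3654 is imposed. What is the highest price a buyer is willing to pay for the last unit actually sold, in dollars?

Equilibrium: 66035 - 6p = 7p - 8065, so 74100 = 13p and p* = 5700, q* = 31835.
Since 3654 < 5700, the ceiling is binding.
At p = 3654: qd = 66035 - 6·3654 = 44111 and qs = 7·3654 - 8065 = 17513.
Only 17513 units reach the market. On the demand curve, the marginal buyer's willingness to pay at q = 17513 is (66035 - 17513)/6 = 8087.

8087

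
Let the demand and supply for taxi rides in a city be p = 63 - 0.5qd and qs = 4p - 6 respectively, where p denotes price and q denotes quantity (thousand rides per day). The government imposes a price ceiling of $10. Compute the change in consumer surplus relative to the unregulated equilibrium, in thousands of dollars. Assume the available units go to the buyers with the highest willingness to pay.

Rearranging demand gives qd = 126 - 2p. In a free market, 126 - 2p = 4p - 6 gives the equilibrium p* = 22, q* = 82.
Because the ceiling (10) lies below the market-clearing price, it is binding.
At p = 10: qd = 126 - 2·10 = 106 and qs = 4·10 - 6 = 34.
Consumer surplus without the control is ½ · (63 - 22) · 82 = 1681.
With the ceiling, 34 units are sold at 10 (assume they go to the highest-value buyers). The demand price at q = 34 is 46, so CS = ½ · [(63 - 10) + (46 - 10)] · 34 = 1513.
Change in consumer surplus = 1513 - 1681 = -168.

-168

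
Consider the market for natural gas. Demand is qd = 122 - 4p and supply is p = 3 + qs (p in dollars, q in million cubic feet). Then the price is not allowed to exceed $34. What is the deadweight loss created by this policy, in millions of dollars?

Rearranging supply gives qs = p - 3. Without the control the market clears where 122 - 4p = p - 3, i.e. p* = 25 and q* = 22.
Since 34 is above p* = 25, the ceiling does not bind and the free-market outcome prevails.
Since the control does not bind, no trades are prevented and deadweight loss is zero.

0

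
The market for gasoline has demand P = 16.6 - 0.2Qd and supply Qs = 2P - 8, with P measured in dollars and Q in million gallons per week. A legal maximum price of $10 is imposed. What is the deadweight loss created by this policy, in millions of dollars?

12.6

Rearranging demand gives Qd = 83 - 5P. Equilibrium: 83 - 5P = 2P - 8, so 91 = 7P and P* = 13, Q* = 18.
Because the ceiling (10) lies below the market-clearing price, it is binding.
At P = 10: Qd = 83 - 5·10 = 33 and Qs = 2·10 - 8 = 12.
Quantity traded falls to 12. At Q = 12 the demand price is (83 - 12)/5 = 14.2 and the supply price is (8 + 12)/2 = 10.
Deadweight loss = ½ · (14.2 - 10) · (18 - 12) = ½ · 4.2 · 6 = 12.6.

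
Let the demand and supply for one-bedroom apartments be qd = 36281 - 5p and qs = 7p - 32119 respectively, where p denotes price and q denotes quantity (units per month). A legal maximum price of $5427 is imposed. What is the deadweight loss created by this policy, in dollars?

Without the control the market clears where 36281 - 5p = 7p - 32119, i.e. p* = 5700 and q* = 7781.
Because the ceiling (5427) lies below the market-clearing price, it is binding.
At p = 5427: qd = 36281 - 5·5427 = 9146 and qs = 7·5427 - 32119 = 5870.
Quantity traded falls to 5870. At q = 5870 the demand price is (36281 - 5870)/5 = 6082.2 and the supply price is (32119 + 5870)/7 = 5427.
Deadweight loss = ½ · (6082.2 - 5427) · (7781 - 5870) = ½ · 655.2 · 1911 = 626043.6.

626043.6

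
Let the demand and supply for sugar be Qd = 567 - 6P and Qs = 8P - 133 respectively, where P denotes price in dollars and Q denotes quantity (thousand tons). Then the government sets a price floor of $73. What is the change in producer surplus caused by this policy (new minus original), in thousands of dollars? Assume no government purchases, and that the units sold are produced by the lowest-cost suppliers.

1776.75

Setting quantity demanded equal to quantity supplied, 567 - 6P = 8P - 133, gives P* = 50 and Q* = 267.
Because the floor (73) lies above the market-clearing price, it is binding.
At P = 73: Qd = 567 - 6·73 = 129 and Qs = 8·73 - 133 = 451.
Producer surplus without the control is ½ · (50 - 16.625) · 267 = 4455.5625.
With the floor, 129 units are sold at 73. The supply price at Q = 129 is 32.75, so PS = ½ · [(73 - 16.625) + (73 - 32.75)] · 129 = 6232.3125.
Change in producer surplus = 6232.3125 - 4455.5625 = 1776.75.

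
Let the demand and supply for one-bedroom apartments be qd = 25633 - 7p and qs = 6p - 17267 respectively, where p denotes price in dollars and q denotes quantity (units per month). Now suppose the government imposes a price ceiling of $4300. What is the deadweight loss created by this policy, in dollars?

0

In a free market, 25633 - 7p = 6p - 17267 gives the equilibrium p* = 3300, q* = 2533.
Since 4300 is above p* = 3300, the ceiling does not bind and the free-market outcome prevails.
Since the control does not bind, no trades are prevented and deadweight loss is zero.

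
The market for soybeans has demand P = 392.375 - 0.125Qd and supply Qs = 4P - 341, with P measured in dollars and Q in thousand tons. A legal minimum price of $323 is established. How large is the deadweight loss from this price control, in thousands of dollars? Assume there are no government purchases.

13068

Rearranging demand gives Qd = 3139 - 8P. Equilibrium: 3139 - 8P = 4P - 341, so 3480 = 12P and P* = 290, Q* = 819.
Because the floor (323) lies above the market-clearing price, it is binding.
At P = 323: Qd = 3139 - 8·323 = 555 and Qs = 4·323 - 341 = 951.
Quantity traded falls to 555. At Q = 555 the demand price is (3139 - 555)/8 = 323 and the supply price is (341 + 555)/4 = 224.
Deadweight loss = ½ · (323 - 224) · (819 - 555) = ½ · 99 · 264 = 13068.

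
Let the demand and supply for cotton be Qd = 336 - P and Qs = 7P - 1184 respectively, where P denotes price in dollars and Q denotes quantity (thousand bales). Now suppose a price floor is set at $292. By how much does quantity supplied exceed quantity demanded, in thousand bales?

Setting quantity demanded equal to quantity supplied, 336 - P = 7P - 1184, gives P* = 190 and Q* = 146.
The floor of 292 is above the equilibrium price 190, so it binds.
At P = 292: Qd = 336 - 292 = 44 and Qs = 7·292 - 1184 = 860.
Surplus = Qs - Qd = 860 - 44 = 816.

816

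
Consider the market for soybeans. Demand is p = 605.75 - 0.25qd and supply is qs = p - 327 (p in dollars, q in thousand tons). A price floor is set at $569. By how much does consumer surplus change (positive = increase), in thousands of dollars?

Rearranging demand gives qd = 2423 - 4p. Setting quantity demanded equal to quantity supplied, 2423 - 4p = p - 327, gives p* = 550 and q* = 223.
The floor of 569 is above the equilibrium price 550, so it binds.
At p = 569: qd = 2423 - 4·569 = 147 and qs = 569 - 327 = 242.
Consumer surplus without the control is ½ · (605.75 - 550) · 223 = 6216.125.
With the floor, consumers buy 147 units at 569, so CS = ½ · (605.75 - 569) · 147 = 2701.125.
Change in consumer surplus = 2701.125 - 6216.125 = -3515.

-3515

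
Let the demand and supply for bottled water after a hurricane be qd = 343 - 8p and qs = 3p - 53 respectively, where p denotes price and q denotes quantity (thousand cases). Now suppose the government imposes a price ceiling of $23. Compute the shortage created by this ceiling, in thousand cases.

Setting quantity demanded equal to quantity supplied, 343 - 8p = 3p - 53, gives p* = 36 and q* = 55.
The ceiling of 23 is below the equilibrium price 36, so it binds.
At p = 23: qd = 343 - 8·23 = 159 and qs = 3·23 - 53 = 16.
Shortage = qd - qs = 159 - 16 = 143.

143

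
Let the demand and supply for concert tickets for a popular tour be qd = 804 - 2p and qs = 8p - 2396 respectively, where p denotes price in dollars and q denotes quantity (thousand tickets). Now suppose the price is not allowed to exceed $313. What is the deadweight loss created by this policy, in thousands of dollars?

980

Setting quantity demanded equal to quantity supplied, 804 - 2p = 8p - 2396, gives p* = 320 and q* = 164.
Because the ceiling (313) lies below the market-clearing price, it is binding.
At p = 313: qd = 804 - 2·313 = 178 and qs = 8·313 - 2396 = 108.
Quantity traded falls to 108. At q = 108 the demand price is (804 - 108)/2 = 348 and the supply price is (2396 + 108)/8 = 313.
Deadweight loss = ½ · (348 - 313) · (164 - 108) = ½ · 35 · 56 = 980.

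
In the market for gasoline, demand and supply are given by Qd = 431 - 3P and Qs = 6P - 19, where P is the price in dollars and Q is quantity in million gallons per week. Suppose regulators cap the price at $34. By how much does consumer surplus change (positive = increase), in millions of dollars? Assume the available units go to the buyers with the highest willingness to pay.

1424

Setting quantity demanded equal to quantity supplied, 431 - 3P = 6P - 19, gives P* = 50 and Q* = 281.
Because the ceiling (34) lies below the market-clearing price, it is binding.
At P = 34: Qd = 431 - 3·34 = 329 and Qs = 6·34 - 19 = 185.
Consumer surplus without the control is ½ · (431/3 - 50) · 281 = 78961/6.
With the ceiling, 185 units are sold at 34 (assume they go to the highest-value buyers). The demand price at Q = 185 is 82, so CS = ½ · [(431/3 - 34) + (82 - 34)] · 185 = 87505/6.
Change in consumer surplus = 87505/6 - 78961/6 = 1424.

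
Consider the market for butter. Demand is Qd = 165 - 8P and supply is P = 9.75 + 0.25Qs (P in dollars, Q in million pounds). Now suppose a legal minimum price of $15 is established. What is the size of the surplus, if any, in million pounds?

0

Rearranging supply gives Qs = 4P - 39. Without the control the market clears where 165 - 8P = 4P - 39, i.e. P* = 17 and Q* = 29.
The floor of 15 is below the equilibrium price 17, so it is not binding; the market clears at P* = 17, Q* = 29.
Since the control does not bind, there is no surplus.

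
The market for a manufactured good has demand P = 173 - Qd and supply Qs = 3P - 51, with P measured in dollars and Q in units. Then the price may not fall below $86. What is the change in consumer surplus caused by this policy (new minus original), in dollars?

-3060

Rearranging demand gives Qd = 173 - P. Without the control the market clears where 173 - P = 3P - 51, i.e. P* = 56 and Q* = 117.
The floor of 86 is above the equilibrium price 56, so it binds.
At P = 86: Qd = 173 - 86 = 87 and Qs = 3·86 - 51 = 207.
Consumer surplus without the control is ½ · (173 - 56) · 117 = 6844.5.
With the floor, consumers buy 87 units at 86, so CS = ½ · (173 - 86) · 87 = 3784.5.
Change in consumer surplus = 3784.5 - 6844.5 = -3060.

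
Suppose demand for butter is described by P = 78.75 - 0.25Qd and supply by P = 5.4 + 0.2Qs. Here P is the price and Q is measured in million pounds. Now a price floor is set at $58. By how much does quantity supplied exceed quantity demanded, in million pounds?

180

Rearranging demand gives Qd = 315 - 4P; rearranging supply gives Qs = 5P - 27. Equilibrium: 315 - 4P = 5P - 27, so 342 = 9P and P* = 38, Q* = 163.
Because the floor (58) lies above the market-clearing price, it is binding.
At P = 58: Qd = 315 - 4·58 = 83 and Qs = 5·58 - 27 = 263.
Surplus = Qs - Qd = 263 - 83 = 180.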